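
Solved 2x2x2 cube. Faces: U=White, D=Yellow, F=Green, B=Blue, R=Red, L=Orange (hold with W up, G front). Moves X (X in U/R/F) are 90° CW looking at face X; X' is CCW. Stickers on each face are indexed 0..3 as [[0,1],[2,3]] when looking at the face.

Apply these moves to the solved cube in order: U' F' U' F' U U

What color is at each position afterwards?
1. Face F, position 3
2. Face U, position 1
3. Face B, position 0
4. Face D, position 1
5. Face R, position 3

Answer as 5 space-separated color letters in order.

Answer: O O W W R

Derivation:
After move 1 (U'): U=WWWW F=OOGG R=GGRR B=RRBB L=BBOO
After move 2 (F'): F=OGOG U=WWGR R=YGYR D=BOYY L=BWOW
After move 3 (U'): U=WRWG F=BWOG R=OGYR B=YGBB L=RROW
After move 4 (F'): F=WGBO U=WROY R=OGBR D=RWYY L=RGOW
After move 5 (U): U=OWYR F=OGBO R=YGBR B=RGBB L=WGOW
After move 6 (U): U=YORW F=YGBO R=RGBR B=WGBB L=OGOW
Query 1: F[3] = O
Query 2: U[1] = O
Query 3: B[0] = W
Query 4: D[1] = W
Query 5: R[3] = R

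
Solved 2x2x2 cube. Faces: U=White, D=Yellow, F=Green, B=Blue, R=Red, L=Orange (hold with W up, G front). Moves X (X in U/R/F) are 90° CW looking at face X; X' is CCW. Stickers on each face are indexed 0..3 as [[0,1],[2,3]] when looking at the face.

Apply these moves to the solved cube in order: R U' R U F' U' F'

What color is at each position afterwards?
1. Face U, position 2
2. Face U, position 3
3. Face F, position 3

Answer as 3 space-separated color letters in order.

After move 1 (R): R=RRRR U=WGWG F=GYGY D=YBYB B=WBWB
After move 2 (U'): U=GGWW F=OOGY R=GYRR B=RRWB L=WBOO
After move 3 (R): R=RGRY U=GOWY F=OBGB D=YWYR B=WRGB
After move 4 (U): U=WGYO F=RGGB R=WRRY B=WBGB L=OBOO
After move 5 (F'): F=GBRG U=WGWR R=WRYY D=BOYR L=OOOY
After move 6 (U'): U=GRWW F=OORG R=GBYY B=WRGB L=WBOY
After move 7 (F'): F=OGOR U=GRGY R=OBBY D=BYYR L=WWOW
Query 1: U[2] = G
Query 2: U[3] = Y
Query 3: F[3] = R

Answer: G Y R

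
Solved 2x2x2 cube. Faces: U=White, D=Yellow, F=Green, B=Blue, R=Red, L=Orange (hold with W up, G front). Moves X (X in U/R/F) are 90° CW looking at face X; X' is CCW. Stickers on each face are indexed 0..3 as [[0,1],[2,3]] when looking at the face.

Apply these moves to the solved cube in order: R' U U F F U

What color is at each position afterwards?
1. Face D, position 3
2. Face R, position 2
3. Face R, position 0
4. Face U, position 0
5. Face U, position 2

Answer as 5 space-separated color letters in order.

Answer: G R G G Y

Derivation:
After move 1 (R'): R=RRRR U=WBWB F=GWGW D=YGYG B=YBYB
After move 2 (U): U=WWBB F=RRGW R=YBRR B=OOYB L=GWOO
After move 3 (U): U=BWBW F=YBGW R=OORR B=GWYB L=RROO
After move 4 (F): F=GYWB U=BWOR R=BOWR D=ROYG L=RYOG
After move 5 (F): F=WGBY U=BWGY R=OORR D=WBYG L=RROO
After move 6 (U): U=GBYW F=OOBY R=GWRR B=RRYB L=WGOO
Query 1: D[3] = G
Query 2: R[2] = R
Query 3: R[0] = G
Query 4: U[0] = G
Query 5: U[2] = Y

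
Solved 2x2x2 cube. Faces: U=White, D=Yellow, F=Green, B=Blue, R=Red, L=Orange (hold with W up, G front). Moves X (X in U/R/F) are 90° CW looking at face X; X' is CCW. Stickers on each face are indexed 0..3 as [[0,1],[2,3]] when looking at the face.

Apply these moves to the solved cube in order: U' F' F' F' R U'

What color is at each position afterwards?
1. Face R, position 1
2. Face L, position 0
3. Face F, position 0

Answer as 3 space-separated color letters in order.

After move 1 (U'): U=WWWW F=OOGG R=GGRR B=RRBB L=BBOO
After move 2 (F'): F=OGOG U=WWGR R=YGYR D=BOYY L=BWOW
After move 3 (F'): F=GGOO U=WWYY R=OGBR D=WWYY L=BROG
After move 4 (F'): F=GOGO U=WWOB R=WGWR D=RGYY L=BYOY
After move 5 (R): R=WWRG U=WOOO F=GGGY D=RBYR B=BRWB
After move 6 (U'): U=OOWO F=BYGY R=GGRG B=WWWB L=BROY
Query 1: R[1] = G
Query 2: L[0] = B
Query 3: F[0] = B

Answer: G B B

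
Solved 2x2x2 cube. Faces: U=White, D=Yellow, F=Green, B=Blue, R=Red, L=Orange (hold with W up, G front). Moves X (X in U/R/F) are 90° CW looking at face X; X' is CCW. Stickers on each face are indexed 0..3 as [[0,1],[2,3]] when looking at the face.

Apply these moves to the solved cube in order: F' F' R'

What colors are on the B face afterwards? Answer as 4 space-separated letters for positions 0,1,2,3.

After move 1 (F'): F=GGGG U=WWRR R=YRYR D=OOYY L=OWOW
After move 2 (F'): F=GGGG U=WWYY R=OROR D=WWYY L=OROR
After move 3 (R'): R=RROO U=WBYB F=GWGY D=WGYG B=YBWB
Query: B face = YBWB

Answer: Y B W B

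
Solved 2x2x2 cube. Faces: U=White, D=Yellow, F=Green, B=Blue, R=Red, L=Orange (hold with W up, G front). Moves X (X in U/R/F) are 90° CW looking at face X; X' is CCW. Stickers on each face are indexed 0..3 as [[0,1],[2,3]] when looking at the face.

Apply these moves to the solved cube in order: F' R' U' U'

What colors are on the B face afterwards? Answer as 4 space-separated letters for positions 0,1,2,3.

Answer: G W O B

Derivation:
After move 1 (F'): F=GGGG U=WWRR R=YRYR D=OOYY L=OWOW
After move 2 (R'): R=RRYY U=WBRB F=GWGR D=OGYG B=YBOB
After move 3 (U'): U=BBWR F=OWGR R=GWYY B=RROB L=YBOW
After move 4 (U'): U=BRBW F=YBGR R=OWYY B=GWOB L=RROW
Query: B face = GWOB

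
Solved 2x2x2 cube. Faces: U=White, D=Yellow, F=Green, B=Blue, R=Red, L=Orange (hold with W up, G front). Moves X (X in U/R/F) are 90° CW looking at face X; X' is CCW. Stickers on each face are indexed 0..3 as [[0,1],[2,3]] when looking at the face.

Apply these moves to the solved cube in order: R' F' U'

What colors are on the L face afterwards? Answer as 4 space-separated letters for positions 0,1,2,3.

After move 1 (R'): R=RRRR U=WBWB F=GWGW D=YGYG B=YBYB
After move 2 (F'): F=WWGG U=WBRR R=GRYR D=OOYG L=OBOW
After move 3 (U'): U=BRWR F=OBGG R=WWYR B=GRYB L=YBOW
Query: L face = YBOW

Answer: Y B O W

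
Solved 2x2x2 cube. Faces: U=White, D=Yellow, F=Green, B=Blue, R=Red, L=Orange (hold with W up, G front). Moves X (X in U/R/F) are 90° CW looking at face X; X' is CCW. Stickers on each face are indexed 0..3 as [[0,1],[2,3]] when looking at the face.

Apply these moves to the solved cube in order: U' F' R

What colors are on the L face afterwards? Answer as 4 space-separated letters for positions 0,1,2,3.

After move 1 (U'): U=WWWW F=OOGG R=GGRR B=RRBB L=BBOO
After move 2 (F'): F=OGOG U=WWGR R=YGYR D=BOYY L=BWOW
After move 3 (R): R=YYRG U=WGGG F=OOOY D=BBYR B=RRWB
Query: L face = BWOW

Answer: B W O W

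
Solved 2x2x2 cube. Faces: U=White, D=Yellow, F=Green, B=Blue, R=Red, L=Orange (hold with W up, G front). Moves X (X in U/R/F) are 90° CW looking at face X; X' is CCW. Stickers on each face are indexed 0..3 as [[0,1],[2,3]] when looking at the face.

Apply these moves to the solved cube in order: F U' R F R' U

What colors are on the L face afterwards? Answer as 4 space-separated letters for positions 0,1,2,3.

After move 1 (F): F=GGGG U=WWOO R=WRWR D=RRYY L=OYOY
After move 2 (U'): U=WOWO F=OYGG R=GGWR B=WRBB L=BBOY
After move 3 (R): R=WGRG U=WYWG F=ORGY D=RBYW B=OROB
After move 4 (F): F=GOYR U=WYYB R=WGGG D=RWYW L=BROB
After move 5 (R'): R=GGWG U=WOYO F=GYYB D=ROYR B=WRWB
After move 6 (U): U=YWOO F=GGYB R=WRWG B=BRWB L=GYOB
Query: L face = GYOB

Answer: G Y O B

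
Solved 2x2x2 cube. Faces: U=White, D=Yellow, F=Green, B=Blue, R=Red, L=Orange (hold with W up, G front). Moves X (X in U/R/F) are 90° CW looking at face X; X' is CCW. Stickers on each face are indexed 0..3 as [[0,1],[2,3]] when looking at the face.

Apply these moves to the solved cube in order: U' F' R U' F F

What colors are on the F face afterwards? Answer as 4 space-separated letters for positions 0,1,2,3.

After move 1 (U'): U=WWWW F=OOGG R=GGRR B=RRBB L=BBOO
After move 2 (F'): F=OGOG U=WWGR R=YGYR D=BOYY L=BWOW
After move 3 (R): R=YYRG U=WGGG F=OOOY D=BBYR B=RRWB
After move 4 (U'): U=GGWG F=BWOY R=OORG B=YYWB L=RROW
After move 5 (F): F=OBYW U=GGWR R=WOGG D=ROYR L=RBOB
After move 6 (F): F=YOWB U=GGBB R=WORG D=GWYR L=RROO
Query: F face = YOWB

Answer: Y O W B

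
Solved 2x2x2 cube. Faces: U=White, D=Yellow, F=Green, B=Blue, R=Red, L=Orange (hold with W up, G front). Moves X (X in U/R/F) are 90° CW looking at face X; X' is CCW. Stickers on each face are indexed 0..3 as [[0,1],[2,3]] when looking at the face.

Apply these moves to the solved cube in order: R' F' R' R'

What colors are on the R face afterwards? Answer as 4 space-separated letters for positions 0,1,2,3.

After move 1 (R'): R=RRRR U=WBWB F=GWGW D=YGYG B=YBYB
After move 2 (F'): F=WWGG U=WBRR R=GRYR D=OOYG L=OBOW
After move 3 (R'): R=RRGY U=WYRY F=WBGR D=OWYG B=GBOB
After move 4 (R'): R=RYRG U=WORG F=WYGY D=OBYR B=GBWB
Query: R face = RYRG

Answer: R Y R G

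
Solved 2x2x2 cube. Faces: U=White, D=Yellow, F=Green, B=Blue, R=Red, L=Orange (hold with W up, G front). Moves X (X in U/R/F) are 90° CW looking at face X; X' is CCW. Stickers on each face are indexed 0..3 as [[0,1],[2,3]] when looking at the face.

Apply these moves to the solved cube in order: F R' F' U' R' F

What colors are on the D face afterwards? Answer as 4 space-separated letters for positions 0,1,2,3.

After move 1 (F): F=GGGG U=WWOO R=WRWR D=RRYY L=OYOY
After move 2 (R'): R=RRWW U=WBOB F=GWGO D=RGYG B=YBRB
After move 3 (F'): F=WOGG U=WBRW R=GRRW D=YYYG L=OBOO
After move 4 (U'): U=BWWR F=OBGG R=WORW B=GRRB L=YBOO
After move 5 (R'): R=OWWR U=BRWG F=OWGR D=YBYG B=GRYB
After move 6 (F): F=GORW U=BROB R=WWGR D=WOYG L=YYOB
Query: D face = WOYG

Answer: W O Y G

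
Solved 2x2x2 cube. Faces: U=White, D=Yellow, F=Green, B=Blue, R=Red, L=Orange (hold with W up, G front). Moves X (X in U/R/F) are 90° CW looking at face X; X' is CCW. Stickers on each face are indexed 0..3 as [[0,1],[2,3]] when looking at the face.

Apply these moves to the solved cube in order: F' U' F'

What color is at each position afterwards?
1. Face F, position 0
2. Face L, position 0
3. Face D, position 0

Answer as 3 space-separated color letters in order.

Answer: W B B

Derivation:
After move 1 (F'): F=GGGG U=WWRR R=YRYR D=OOYY L=OWOW
After move 2 (U'): U=WRWR F=OWGG R=GGYR B=YRBB L=BBOW
After move 3 (F'): F=WGOG U=WRGY R=OGOR D=BWYY L=BROW
Query 1: F[0] = W
Query 2: L[0] = B
Query 3: D[0] = B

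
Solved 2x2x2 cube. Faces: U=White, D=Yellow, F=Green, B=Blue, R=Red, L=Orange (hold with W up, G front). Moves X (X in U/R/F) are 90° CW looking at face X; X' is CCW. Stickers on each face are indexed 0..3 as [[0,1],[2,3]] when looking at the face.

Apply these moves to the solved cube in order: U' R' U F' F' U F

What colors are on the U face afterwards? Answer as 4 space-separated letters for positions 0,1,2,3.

After move 1 (U'): U=WWWW F=OOGG R=GGRR B=RRBB L=BBOO
After move 2 (R'): R=GRGR U=WBWR F=OWGW D=YOYG B=YRYB
After move 3 (U): U=WWRB F=GRGW R=YRGR B=BBYB L=OWOO
After move 4 (F'): F=RWGG U=WWYG R=ORYR D=WOYG L=OBOR
After move 5 (F'): F=WGRG U=WWOY R=ORWR D=BRYG L=OGOY
After move 6 (U): U=OWYW F=ORRG R=BBWR B=OGYB L=WGOY
After move 7 (F): F=ROGR U=OWYG R=YBWR D=WBYG L=WBOR
Query: U face = OWYG

Answer: O W Y G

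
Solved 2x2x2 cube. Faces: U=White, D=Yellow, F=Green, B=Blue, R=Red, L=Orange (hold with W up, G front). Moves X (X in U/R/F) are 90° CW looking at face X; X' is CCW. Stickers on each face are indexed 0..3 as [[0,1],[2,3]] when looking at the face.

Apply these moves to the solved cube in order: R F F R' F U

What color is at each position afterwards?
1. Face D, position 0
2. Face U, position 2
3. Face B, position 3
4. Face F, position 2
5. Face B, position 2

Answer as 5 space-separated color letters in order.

After move 1 (R): R=RRRR U=WGWG F=GYGY D=YBYB B=WBWB
After move 2 (F): F=GGYY U=WGOO R=WRGR D=RRYB L=OYOB
After move 3 (F): F=YGYG U=WGBY R=OROR D=GWYB L=OROR
After move 4 (R'): R=RROO U=WWBW F=YGYY D=GGYG B=BBWB
After move 5 (F): F=YYYG U=WWRR R=BRWO D=ORYG L=OGOG
After move 6 (U): U=RWRW F=BRYG R=BBWO B=OGWB L=YYOG
Query 1: D[0] = O
Query 2: U[2] = R
Query 3: B[3] = B
Query 4: F[2] = Y
Query 5: B[2] = W

Answer: O R B Y W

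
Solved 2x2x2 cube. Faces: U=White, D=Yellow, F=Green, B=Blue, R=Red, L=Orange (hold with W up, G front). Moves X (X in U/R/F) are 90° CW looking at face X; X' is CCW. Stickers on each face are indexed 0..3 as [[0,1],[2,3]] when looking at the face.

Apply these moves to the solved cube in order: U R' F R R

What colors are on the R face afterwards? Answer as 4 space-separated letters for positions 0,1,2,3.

Answer: R O R W

Derivation:
After move 1 (U): U=WWWW F=RRGG R=BBRR B=OOBB L=GGOO
After move 2 (R'): R=BRBR U=WBWO F=RWGW D=YRYG B=YOYB
After move 3 (F): F=GRWW U=WBOG R=WROR D=BBYG L=GYOR
After move 4 (R): R=OWRR U=WROW F=GBWG D=BYYY B=GOBB
After move 5 (R): R=RORW U=WBOG F=GYWY D=BBYG B=WORB
Query: R face = RORW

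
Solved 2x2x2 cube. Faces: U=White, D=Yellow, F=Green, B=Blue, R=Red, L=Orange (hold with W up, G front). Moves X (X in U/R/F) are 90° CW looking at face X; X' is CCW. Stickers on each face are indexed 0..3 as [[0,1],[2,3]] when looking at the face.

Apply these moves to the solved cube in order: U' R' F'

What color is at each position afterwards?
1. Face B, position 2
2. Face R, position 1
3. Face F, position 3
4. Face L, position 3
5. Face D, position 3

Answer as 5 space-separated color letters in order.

Answer: Y R G W G

Derivation:
After move 1 (U'): U=WWWW F=OOGG R=GGRR B=RRBB L=BBOO
After move 2 (R'): R=GRGR U=WBWR F=OWGW D=YOYG B=YRYB
After move 3 (F'): F=WWOG U=WBGG R=ORYR D=BOYG L=BROW
Query 1: B[2] = Y
Query 2: R[1] = R
Query 3: F[3] = G
Query 4: L[3] = W
Query 5: D[3] = G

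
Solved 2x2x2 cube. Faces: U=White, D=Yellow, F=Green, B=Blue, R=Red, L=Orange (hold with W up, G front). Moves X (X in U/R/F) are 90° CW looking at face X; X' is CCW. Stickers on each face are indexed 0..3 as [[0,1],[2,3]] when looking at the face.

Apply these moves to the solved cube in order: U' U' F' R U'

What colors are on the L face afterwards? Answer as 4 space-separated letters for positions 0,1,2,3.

Answer: R G O W

Derivation:
After move 1 (U'): U=WWWW F=OOGG R=GGRR B=RRBB L=BBOO
After move 2 (U'): U=WWWW F=BBGG R=OORR B=GGBB L=RROO
After move 3 (F'): F=BGBG U=WWOR R=YOYR D=ROYY L=RWOW
After move 4 (R): R=YYRO U=WGOG F=BOBY D=RBYG B=RGWB
After move 5 (U'): U=GGWO F=RWBY R=BORO B=YYWB L=RGOW
Query: L face = RGOW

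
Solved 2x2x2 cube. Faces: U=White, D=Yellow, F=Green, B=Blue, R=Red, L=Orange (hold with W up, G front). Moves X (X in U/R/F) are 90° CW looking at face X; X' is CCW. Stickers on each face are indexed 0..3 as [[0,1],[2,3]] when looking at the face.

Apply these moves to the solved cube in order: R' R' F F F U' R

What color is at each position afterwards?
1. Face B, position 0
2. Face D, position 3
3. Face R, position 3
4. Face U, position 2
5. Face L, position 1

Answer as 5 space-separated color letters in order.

Answer: R W B W B

Derivation:
After move 1 (R'): R=RRRR U=WBWB F=GWGW D=YGYG B=YBYB
After move 2 (R'): R=RRRR U=WYWY F=GBGB D=YWYW B=GBGB
After move 3 (F): F=GGBB U=WYOO R=WRYR D=RRYW L=OYOW
After move 4 (F): F=BGBG U=WYWY R=OROR D=YWYW L=OROR
After move 5 (F): F=BBGG U=WYRR R=WRYR D=OOYW L=OYOW
After move 6 (U'): U=YRWR F=OYGG R=BBYR B=WRGB L=GBOW
After move 7 (R): R=YBRB U=YYWG F=OOGW D=OGYW B=RRRB
Query 1: B[0] = R
Query 2: D[3] = W
Query 3: R[3] = B
Query 4: U[2] = W
Query 5: L[1] = B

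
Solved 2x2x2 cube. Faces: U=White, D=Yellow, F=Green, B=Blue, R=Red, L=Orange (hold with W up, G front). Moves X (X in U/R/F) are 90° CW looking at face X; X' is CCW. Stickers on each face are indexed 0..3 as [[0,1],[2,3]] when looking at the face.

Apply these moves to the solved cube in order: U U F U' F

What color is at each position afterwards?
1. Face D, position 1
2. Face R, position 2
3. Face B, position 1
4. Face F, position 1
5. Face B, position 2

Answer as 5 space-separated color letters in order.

After move 1 (U): U=WWWW F=RRGG R=BBRR B=OOBB L=GGOO
After move 2 (U): U=WWWW F=BBGG R=OORR B=GGBB L=RROO
After move 3 (F): F=GBGB U=WWOR R=WOWR D=ROYY L=RYOY
After move 4 (U'): U=WRWO F=RYGB R=GBWR B=WOBB L=GGOY
After move 5 (F): F=GRBY U=WRYG R=WBOR D=WGYY L=GROO
Query 1: D[1] = G
Query 2: R[2] = O
Query 3: B[1] = O
Query 4: F[1] = R
Query 5: B[2] = B

Answer: G O O R B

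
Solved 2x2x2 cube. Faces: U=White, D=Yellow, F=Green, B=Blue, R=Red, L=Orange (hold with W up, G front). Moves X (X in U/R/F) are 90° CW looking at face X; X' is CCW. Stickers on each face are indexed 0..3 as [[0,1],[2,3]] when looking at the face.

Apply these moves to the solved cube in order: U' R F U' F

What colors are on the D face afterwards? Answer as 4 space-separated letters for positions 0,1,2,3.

Answer: G G Y R

Derivation:
After move 1 (U'): U=WWWW F=OOGG R=GGRR B=RRBB L=BBOO
After move 2 (R): R=RGRG U=WOWG F=OYGY D=YBYR B=WRWB
After move 3 (F): F=GOYY U=WOOB R=WGGG D=RRYR L=BYOB
After move 4 (U'): U=OBWO F=BYYY R=GOGG B=WGWB L=WROB
After move 5 (F): F=YBYY U=OBBR R=WOOG D=GGYR L=WROR
Query: D face = GGYR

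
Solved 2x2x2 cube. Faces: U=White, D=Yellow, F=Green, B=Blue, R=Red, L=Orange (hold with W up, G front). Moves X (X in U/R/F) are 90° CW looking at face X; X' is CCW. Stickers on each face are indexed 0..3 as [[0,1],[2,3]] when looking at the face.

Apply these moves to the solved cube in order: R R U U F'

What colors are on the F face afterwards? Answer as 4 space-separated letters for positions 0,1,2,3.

After move 1 (R): R=RRRR U=WGWG F=GYGY D=YBYB B=WBWB
After move 2 (R): R=RRRR U=WYWY F=GBGB D=YWYW B=GBGB
After move 3 (U): U=WWYY F=RRGB R=GBRR B=OOGB L=GBOO
After move 4 (U): U=YWYW F=GBGB R=OORR B=GBGB L=RROO
After move 5 (F'): F=BBGG U=YWOR R=WOYR D=ROYW L=RWOY
Query: F face = BBGG

Answer: B B G G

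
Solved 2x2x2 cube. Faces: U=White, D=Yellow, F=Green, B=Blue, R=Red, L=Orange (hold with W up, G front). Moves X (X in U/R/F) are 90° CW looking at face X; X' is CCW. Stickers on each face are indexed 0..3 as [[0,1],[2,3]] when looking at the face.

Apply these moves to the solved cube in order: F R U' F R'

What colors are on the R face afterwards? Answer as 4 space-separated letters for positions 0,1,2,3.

Answer: R R W O

Derivation:
After move 1 (F): F=GGGG U=WWOO R=WRWR D=RRYY L=OYOY
After move 2 (R): R=WWRR U=WGOG F=GRGY D=RBYB B=OBWB
After move 3 (U'): U=GGWO F=OYGY R=GRRR B=WWWB L=OBOY
After move 4 (F): F=GOYY U=GGYB R=WROR D=RGYB L=OROB
After move 5 (R'): R=RRWO U=GWYW F=GGYB D=ROYY B=BWGB
Query: R face = RRWO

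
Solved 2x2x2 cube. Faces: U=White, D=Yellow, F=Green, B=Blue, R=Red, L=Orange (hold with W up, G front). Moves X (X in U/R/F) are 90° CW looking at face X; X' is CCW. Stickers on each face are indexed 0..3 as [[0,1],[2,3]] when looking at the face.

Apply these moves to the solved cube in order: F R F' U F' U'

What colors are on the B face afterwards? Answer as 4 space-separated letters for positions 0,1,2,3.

After move 1 (F): F=GGGG U=WWOO R=WRWR D=RRYY L=OYOY
After move 2 (R): R=WWRR U=WGOG F=GRGY D=RBYB B=OBWB
After move 3 (F'): F=RYGG U=WGWR R=BWRR D=YYYB L=OGOO
After move 4 (U): U=WWRG F=BWGG R=OBRR B=OGWB L=RYOO
After move 5 (F'): F=WGBG U=WWOR R=YBYR D=YOYB L=RGOR
After move 6 (U'): U=WRWO F=RGBG R=WGYR B=YBWB L=OGOR
Query: B face = YBWB

Answer: Y B W B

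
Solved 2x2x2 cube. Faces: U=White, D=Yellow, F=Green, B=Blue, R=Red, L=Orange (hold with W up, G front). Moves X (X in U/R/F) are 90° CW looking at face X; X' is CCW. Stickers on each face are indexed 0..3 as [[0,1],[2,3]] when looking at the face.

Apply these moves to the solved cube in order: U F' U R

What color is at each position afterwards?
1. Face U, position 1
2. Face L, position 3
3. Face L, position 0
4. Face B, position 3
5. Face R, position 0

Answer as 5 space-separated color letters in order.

Answer: B W R B Y

Derivation:
After move 1 (U): U=WWWW F=RRGG R=BBRR B=OOBB L=GGOO
After move 2 (F'): F=RGRG U=WWBR R=YBYR D=GOYY L=GWOW
After move 3 (U): U=BWRW F=YBRG R=OOYR B=GWBB L=RGOW
After move 4 (R): R=YORO U=BBRG F=YORY D=GBYG B=WWWB
Query 1: U[1] = B
Query 2: L[3] = W
Query 3: L[0] = R
Query 4: B[3] = B
Query 5: R[0] = Y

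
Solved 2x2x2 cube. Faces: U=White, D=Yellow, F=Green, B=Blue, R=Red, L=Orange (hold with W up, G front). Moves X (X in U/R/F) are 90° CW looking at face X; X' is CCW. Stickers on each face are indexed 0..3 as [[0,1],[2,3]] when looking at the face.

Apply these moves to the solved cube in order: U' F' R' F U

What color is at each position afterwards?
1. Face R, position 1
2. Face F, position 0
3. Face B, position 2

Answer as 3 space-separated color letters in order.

After move 1 (U'): U=WWWW F=OOGG R=GGRR B=RRBB L=BBOO
After move 2 (F'): F=OGOG U=WWGR R=YGYR D=BOYY L=BWOW
After move 3 (R'): R=GRYY U=WBGR F=OWOR D=BGYG B=YROB
After move 4 (F): F=OORW U=WBWW R=GRRY D=YGYG L=BBOG
After move 5 (U): U=WWWB F=GRRW R=YRRY B=BBOB L=OOOG
Query 1: R[1] = R
Query 2: F[0] = G
Query 3: B[2] = O

Answer: R G O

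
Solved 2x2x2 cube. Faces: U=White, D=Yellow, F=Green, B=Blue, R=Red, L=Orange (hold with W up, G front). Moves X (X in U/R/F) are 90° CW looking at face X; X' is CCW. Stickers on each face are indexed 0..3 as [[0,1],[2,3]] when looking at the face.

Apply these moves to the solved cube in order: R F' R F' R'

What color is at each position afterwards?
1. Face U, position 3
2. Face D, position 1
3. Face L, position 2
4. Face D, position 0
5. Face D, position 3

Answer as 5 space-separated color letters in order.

After move 1 (R): R=RRRR U=WGWG F=GYGY D=YBYB B=WBWB
After move 2 (F'): F=YYGG U=WGRR R=BRYR D=OOYB L=OGOW
After move 3 (R): R=YBRR U=WYRG F=YOGB D=OWYW B=RBGB
After move 4 (F'): F=OBYG U=WYYR R=WBOR D=GWYW L=OGOR
After move 5 (R'): R=BRWO U=WGYR F=OYYR D=GBYG B=WBWB
Query 1: U[3] = R
Query 2: D[1] = B
Query 3: L[2] = O
Query 4: D[0] = G
Query 5: D[3] = G

Answer: R B O G G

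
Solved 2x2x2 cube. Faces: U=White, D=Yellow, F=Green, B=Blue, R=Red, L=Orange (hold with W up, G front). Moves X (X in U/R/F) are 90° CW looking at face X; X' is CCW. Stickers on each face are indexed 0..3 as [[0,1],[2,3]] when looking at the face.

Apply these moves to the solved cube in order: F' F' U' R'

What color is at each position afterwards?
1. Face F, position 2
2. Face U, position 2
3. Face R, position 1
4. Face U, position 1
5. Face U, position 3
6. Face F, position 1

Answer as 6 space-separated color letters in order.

Answer: G W R B O Y

Derivation:
After move 1 (F'): F=GGGG U=WWRR R=YRYR D=OOYY L=OWOW
After move 2 (F'): F=GGGG U=WWYY R=OROR D=WWYY L=OROR
After move 3 (U'): U=WYWY F=ORGG R=GGOR B=ORBB L=BBOR
After move 4 (R'): R=GRGO U=WBWO F=OYGY D=WRYG B=YRWB
Query 1: F[2] = G
Query 2: U[2] = W
Query 3: R[1] = R
Query 4: U[1] = B
Query 5: U[3] = O
Query 6: F[1] = Y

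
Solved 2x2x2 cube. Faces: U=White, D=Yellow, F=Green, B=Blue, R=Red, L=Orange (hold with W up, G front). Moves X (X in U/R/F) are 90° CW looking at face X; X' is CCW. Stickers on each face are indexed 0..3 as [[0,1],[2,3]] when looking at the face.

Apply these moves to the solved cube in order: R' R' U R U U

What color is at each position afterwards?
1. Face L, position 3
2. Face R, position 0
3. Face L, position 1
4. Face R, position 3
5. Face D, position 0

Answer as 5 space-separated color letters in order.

After move 1 (R'): R=RRRR U=WBWB F=GWGW D=YGYG B=YBYB
After move 2 (R'): R=RRRR U=WYWY F=GBGB D=YWYW B=GBGB
After move 3 (U): U=WWYY F=RRGB R=GBRR B=OOGB L=GBOO
After move 4 (R): R=RGRB U=WRYB F=RWGW D=YGYO B=YOWB
After move 5 (U): U=YWBR F=RGGW R=YORB B=GBWB L=RWOO
After move 6 (U): U=BYRW F=YOGW R=GBRB B=RWWB L=RGOO
Query 1: L[3] = O
Query 2: R[0] = G
Query 3: L[1] = G
Query 4: R[3] = B
Query 5: D[0] = Y

Answer: O G G B Y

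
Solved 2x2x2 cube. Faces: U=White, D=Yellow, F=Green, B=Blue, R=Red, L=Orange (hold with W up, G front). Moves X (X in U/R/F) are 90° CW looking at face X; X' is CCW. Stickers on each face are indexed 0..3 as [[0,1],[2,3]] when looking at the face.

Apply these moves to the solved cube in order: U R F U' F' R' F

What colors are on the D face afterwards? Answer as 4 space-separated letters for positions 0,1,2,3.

After move 1 (U): U=WWWW F=RRGG R=BBRR B=OOBB L=GGOO
After move 2 (R): R=RBRB U=WRWG F=RYGY D=YBYO B=WOWB
After move 3 (F): F=GRYY U=WROG R=WBGB D=RRYO L=GYOB
After move 4 (U'): U=RGWO F=GYYY R=GRGB B=WBWB L=WOOB
After move 5 (F'): F=YYGY U=RGGG R=RRRB D=OBYO L=WOOW
After move 6 (R'): R=RBRR U=RWGW F=YGGG D=OYYY B=OBBB
After move 7 (F): F=GYGG U=RWWO R=GBWR D=RRYY L=WOOY
Query: D face = RRYY

Answer: R R Y Y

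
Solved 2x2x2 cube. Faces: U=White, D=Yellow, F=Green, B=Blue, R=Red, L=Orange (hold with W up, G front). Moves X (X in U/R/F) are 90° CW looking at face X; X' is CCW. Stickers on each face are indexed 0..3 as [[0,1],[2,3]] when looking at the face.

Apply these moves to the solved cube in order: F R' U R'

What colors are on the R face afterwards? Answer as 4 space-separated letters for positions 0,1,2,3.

Answer: B W Y W

Derivation:
After move 1 (F): F=GGGG U=WWOO R=WRWR D=RRYY L=OYOY
After move 2 (R'): R=RRWW U=WBOB F=GWGO D=RGYG B=YBRB
After move 3 (U): U=OWBB F=RRGO R=YBWW B=OYRB L=GWOY
After move 4 (R'): R=BWYW U=ORBO F=RWGB D=RRYO B=GYGB
Query: R face = BWYW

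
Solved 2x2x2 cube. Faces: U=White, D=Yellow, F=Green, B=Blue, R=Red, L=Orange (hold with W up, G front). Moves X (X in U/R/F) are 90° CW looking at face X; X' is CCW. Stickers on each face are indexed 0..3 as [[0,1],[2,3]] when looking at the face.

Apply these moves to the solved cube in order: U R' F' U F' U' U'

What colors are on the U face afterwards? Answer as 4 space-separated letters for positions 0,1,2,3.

Answer: Y Y W B

Derivation:
After move 1 (U): U=WWWW F=RRGG R=BBRR B=OOBB L=GGOO
After move 2 (R'): R=BRBR U=WBWO F=RWGW D=YRYG B=YOYB
After move 3 (F'): F=WWRG U=WBBB R=RRYR D=GOYG L=GOOW
After move 4 (U): U=BWBB F=RRRG R=YOYR B=GOYB L=WWOW
After move 5 (F'): F=RGRR U=BWYY R=OOGR D=WWYG L=WBOB
After move 6 (U'): U=WYBY F=WBRR R=RGGR B=OOYB L=GOOB
After move 7 (U'): U=YYWB F=GORR R=WBGR B=RGYB L=OOOB
Query: U face = YYWB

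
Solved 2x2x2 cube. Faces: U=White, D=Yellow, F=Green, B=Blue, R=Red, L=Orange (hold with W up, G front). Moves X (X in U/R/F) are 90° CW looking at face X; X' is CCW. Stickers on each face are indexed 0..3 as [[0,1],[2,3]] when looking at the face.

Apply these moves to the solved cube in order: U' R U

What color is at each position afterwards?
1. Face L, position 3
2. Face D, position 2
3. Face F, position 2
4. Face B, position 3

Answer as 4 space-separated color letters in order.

After move 1 (U'): U=WWWW F=OOGG R=GGRR B=RRBB L=BBOO
After move 2 (R): R=RGRG U=WOWG F=OYGY D=YBYR B=WRWB
After move 3 (U): U=WWGO F=RGGY R=WRRG B=BBWB L=OYOO
Query 1: L[3] = O
Query 2: D[2] = Y
Query 3: F[2] = G
Query 4: B[3] = B

Answer: O Y G B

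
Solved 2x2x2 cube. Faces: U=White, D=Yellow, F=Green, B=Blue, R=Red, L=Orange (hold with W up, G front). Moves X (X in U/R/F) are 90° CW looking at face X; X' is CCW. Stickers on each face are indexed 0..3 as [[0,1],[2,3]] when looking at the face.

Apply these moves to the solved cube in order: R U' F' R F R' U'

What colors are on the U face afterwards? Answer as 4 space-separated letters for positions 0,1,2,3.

After move 1 (R): R=RRRR U=WGWG F=GYGY D=YBYB B=WBWB
After move 2 (U'): U=GGWW F=OOGY R=GYRR B=RRWB L=WBOO
After move 3 (F'): F=OYOG U=GGGR R=BYYR D=BOYB L=WWOW
After move 4 (R): R=YBRY U=GYGG F=OOOB D=BWYR B=RRGB
After move 5 (F): F=OOBO U=GYWW R=GBGY D=RYYR L=WBOW
After move 6 (R'): R=BYGG U=GGWR F=OYBW D=ROYO B=RRYB
After move 7 (U'): U=GRGW F=WBBW R=OYGG B=BYYB L=RROW
Query: U face = GRGW

Answer: G R G W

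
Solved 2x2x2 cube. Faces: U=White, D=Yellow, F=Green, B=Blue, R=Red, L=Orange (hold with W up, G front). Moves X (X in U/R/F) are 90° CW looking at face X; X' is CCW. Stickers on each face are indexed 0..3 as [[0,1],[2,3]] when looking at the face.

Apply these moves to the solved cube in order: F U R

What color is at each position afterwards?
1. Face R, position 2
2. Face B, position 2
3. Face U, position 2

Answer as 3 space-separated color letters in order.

After move 1 (F): F=GGGG U=WWOO R=WRWR D=RRYY L=OYOY
After move 2 (U): U=OWOW F=WRGG R=BBWR B=OYBB L=GGOY
After move 3 (R): R=WBRB U=OROG F=WRGY D=RBYO B=WYWB
Query 1: R[2] = R
Query 2: B[2] = W
Query 3: U[2] = O

Answer: R W O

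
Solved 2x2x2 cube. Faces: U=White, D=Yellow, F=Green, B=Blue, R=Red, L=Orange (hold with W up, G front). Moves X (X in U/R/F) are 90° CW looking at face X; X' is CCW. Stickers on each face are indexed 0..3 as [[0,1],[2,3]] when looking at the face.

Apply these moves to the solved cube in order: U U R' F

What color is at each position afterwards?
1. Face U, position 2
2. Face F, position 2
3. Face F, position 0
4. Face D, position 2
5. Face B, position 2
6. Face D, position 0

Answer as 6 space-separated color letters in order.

After move 1 (U): U=WWWW F=RRGG R=BBRR B=OOBB L=GGOO
After move 2 (U): U=WWWW F=BBGG R=OORR B=GGBB L=RROO
After move 3 (R'): R=OROR U=WBWG F=BWGW D=YBYG B=YGYB
After move 4 (F): F=GBWW U=WBOR R=WRGR D=OOYG L=RYOB
Query 1: U[2] = O
Query 2: F[2] = W
Query 3: F[0] = G
Query 4: D[2] = Y
Query 5: B[2] = Y
Query 6: D[0] = O

Answer: O W G Y Y O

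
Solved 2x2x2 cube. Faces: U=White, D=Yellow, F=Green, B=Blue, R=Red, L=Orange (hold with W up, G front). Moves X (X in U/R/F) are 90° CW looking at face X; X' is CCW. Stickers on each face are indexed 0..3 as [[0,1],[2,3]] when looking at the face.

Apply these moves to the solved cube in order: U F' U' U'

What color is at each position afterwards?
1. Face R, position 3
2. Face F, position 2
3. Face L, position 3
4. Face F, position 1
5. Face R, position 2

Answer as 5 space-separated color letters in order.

Answer: R R W O Y

Derivation:
After move 1 (U): U=WWWW F=RRGG R=BBRR B=OOBB L=GGOO
After move 2 (F'): F=RGRG U=WWBR R=YBYR D=GOYY L=GWOW
After move 3 (U'): U=WRWB F=GWRG R=RGYR B=YBBB L=OOOW
After move 4 (U'): U=RBWW F=OORG R=GWYR B=RGBB L=YBOW
Query 1: R[3] = R
Query 2: F[2] = R
Query 3: L[3] = W
Query 4: F[1] = O
Query 5: R[2] = Y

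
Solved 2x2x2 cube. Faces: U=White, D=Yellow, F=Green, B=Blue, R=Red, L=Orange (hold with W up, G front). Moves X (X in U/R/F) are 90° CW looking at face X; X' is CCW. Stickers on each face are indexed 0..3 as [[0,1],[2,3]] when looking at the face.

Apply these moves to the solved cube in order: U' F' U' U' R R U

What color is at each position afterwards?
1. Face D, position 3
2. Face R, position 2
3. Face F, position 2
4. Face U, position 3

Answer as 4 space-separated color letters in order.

After move 1 (U'): U=WWWW F=OOGG R=GGRR B=RRBB L=BBOO
After move 2 (F'): F=OGOG U=WWGR R=YGYR D=BOYY L=BWOW
After move 3 (U'): U=WRWG F=BWOG R=OGYR B=YGBB L=RROW
After move 4 (U'): U=RGWW F=RROG R=BWYR B=OGBB L=YGOW
After move 5 (R): R=YBRW U=RRWG F=ROOY D=BBYO B=WGGB
After move 6 (R): R=RYWB U=ROWY F=RBOO D=BGYW B=GGRB
After move 7 (U): U=WRYO F=RYOO R=GGWB B=YGRB L=RBOW
Query 1: D[3] = W
Query 2: R[2] = W
Query 3: F[2] = O
Query 4: U[3] = O

Answer: W W O O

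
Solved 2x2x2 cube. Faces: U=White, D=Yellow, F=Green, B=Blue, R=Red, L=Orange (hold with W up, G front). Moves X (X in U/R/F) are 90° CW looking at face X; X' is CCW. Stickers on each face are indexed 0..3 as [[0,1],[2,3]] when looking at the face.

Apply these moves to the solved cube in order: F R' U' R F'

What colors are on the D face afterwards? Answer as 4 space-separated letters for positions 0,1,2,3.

After move 1 (F): F=GGGG U=WWOO R=WRWR D=RRYY L=OYOY
After move 2 (R'): R=RRWW U=WBOB F=GWGO D=RGYG B=YBRB
After move 3 (U'): U=BBWO F=OYGO R=GWWW B=RRRB L=YBOY
After move 4 (R): R=WGWW U=BYWO F=OGGG D=RRYR B=ORBB
After move 5 (F'): F=GGOG U=BYWW R=RGRW D=BYYR L=YOOW
Query: D face = BYYR

Answer: B Y Y R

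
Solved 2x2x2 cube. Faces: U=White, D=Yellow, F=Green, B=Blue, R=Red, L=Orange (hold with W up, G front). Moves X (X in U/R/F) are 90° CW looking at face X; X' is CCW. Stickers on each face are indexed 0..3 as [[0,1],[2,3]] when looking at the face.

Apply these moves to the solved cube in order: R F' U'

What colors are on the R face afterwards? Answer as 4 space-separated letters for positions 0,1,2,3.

After move 1 (R): R=RRRR U=WGWG F=GYGY D=YBYB B=WBWB
After move 2 (F'): F=YYGG U=WGRR R=BRYR D=OOYB L=OGOW
After move 3 (U'): U=GRWR F=OGGG R=YYYR B=BRWB L=WBOW
Query: R face = YYYR

Answer: Y Y Y R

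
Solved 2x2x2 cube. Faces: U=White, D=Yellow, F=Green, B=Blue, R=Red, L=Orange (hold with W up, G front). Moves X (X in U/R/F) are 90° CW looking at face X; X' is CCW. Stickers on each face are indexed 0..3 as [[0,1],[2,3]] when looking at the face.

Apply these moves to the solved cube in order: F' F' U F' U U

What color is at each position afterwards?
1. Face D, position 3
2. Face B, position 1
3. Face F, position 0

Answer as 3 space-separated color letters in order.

Answer: Y G O

Derivation:
After move 1 (F'): F=GGGG U=WWRR R=YRYR D=OOYY L=OWOW
After move 2 (F'): F=GGGG U=WWYY R=OROR D=WWYY L=OROR
After move 3 (U): U=YWYW F=ORGG R=BBOR B=ORBB L=GGOR
After move 4 (F'): F=RGOG U=YWBO R=WBWR D=GRYY L=GWOY
After move 5 (U): U=BYOW F=WBOG R=ORWR B=GWBB L=RGOY
After move 6 (U): U=OBWY F=OROG R=GWWR B=RGBB L=WBOY
Query 1: D[3] = Y
Query 2: B[1] = G
Query 3: F[0] = O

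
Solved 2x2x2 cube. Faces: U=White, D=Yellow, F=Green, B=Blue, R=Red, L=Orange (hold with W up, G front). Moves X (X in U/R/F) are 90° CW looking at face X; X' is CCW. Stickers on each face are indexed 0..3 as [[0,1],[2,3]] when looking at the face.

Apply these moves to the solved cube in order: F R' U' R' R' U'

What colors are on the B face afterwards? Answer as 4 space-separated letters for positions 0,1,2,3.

After move 1 (F): F=GGGG U=WWOO R=WRWR D=RRYY L=OYOY
After move 2 (R'): R=RRWW U=WBOB F=GWGO D=RGYG B=YBRB
After move 3 (U'): U=BBWO F=OYGO R=GWWW B=RRRB L=YBOY
After move 4 (R'): R=WWGW U=BRWR F=OBGO D=RYYO B=GRGB
After move 5 (R'): R=WWWG U=BGWG F=ORGR D=RBYO B=ORYB
After move 6 (U'): U=GGBW F=YBGR R=ORWG B=WWYB L=OROY
Query: B face = WWYB

Answer: W W Y B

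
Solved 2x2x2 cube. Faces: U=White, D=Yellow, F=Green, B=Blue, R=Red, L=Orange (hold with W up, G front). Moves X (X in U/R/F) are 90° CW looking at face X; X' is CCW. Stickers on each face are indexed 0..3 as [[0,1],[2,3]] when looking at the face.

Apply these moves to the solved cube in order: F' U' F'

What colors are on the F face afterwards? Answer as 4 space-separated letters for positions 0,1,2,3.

Answer: W G O G

Derivation:
After move 1 (F'): F=GGGG U=WWRR R=YRYR D=OOYY L=OWOW
After move 2 (U'): U=WRWR F=OWGG R=GGYR B=YRBB L=BBOW
After move 3 (F'): F=WGOG U=WRGY R=OGOR D=BWYY L=BROW
Query: F face = WGOG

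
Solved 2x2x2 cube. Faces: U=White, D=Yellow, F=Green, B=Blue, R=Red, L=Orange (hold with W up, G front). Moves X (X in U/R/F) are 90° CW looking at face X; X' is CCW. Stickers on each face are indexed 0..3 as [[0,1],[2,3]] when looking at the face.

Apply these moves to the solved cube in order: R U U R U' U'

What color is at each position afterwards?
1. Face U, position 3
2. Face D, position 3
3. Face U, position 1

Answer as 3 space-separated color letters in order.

Answer: G G G

Derivation:
After move 1 (R): R=RRRR U=WGWG F=GYGY D=YBYB B=WBWB
After move 2 (U): U=WWGG F=RRGY R=WBRR B=OOWB L=GYOO
After move 3 (U): U=GWGW F=WBGY R=OORR B=GYWB L=RROO
After move 4 (R): R=RORO U=GBGY F=WBGB D=YWYG B=WYWB
After move 5 (U'): U=BYGG F=RRGB R=WBRO B=ROWB L=WYOO
After move 6 (U'): U=YGBG F=WYGB R=RRRO B=WBWB L=ROOO
Query 1: U[3] = G
Query 2: D[3] = G
Query 3: U[1] = G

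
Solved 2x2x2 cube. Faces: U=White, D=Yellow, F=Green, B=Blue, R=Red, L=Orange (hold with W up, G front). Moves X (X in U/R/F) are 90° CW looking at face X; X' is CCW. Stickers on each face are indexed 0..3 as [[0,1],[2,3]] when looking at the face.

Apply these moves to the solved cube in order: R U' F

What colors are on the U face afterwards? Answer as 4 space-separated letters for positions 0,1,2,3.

After move 1 (R): R=RRRR U=WGWG F=GYGY D=YBYB B=WBWB
After move 2 (U'): U=GGWW F=OOGY R=GYRR B=RRWB L=WBOO
After move 3 (F): F=GOYO U=GGOB R=WYWR D=RGYB L=WYOB
Query: U face = GGOB

Answer: G G O B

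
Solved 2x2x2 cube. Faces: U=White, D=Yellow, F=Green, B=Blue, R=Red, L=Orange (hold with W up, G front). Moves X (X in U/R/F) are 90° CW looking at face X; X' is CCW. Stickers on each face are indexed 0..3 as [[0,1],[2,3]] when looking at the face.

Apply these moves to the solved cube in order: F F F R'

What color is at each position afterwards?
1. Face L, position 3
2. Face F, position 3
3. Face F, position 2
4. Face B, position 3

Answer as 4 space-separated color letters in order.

After move 1 (F): F=GGGG U=WWOO R=WRWR D=RRYY L=OYOY
After move 2 (F): F=GGGG U=WWYY R=OROR D=WWYY L=OROR
After move 3 (F): F=GGGG U=WWRR R=YRYR D=OOYY L=OWOW
After move 4 (R'): R=RRYY U=WBRB F=GWGR D=OGYG B=YBOB
Query 1: L[3] = W
Query 2: F[3] = R
Query 3: F[2] = G
Query 4: B[3] = B

Answer: W R G B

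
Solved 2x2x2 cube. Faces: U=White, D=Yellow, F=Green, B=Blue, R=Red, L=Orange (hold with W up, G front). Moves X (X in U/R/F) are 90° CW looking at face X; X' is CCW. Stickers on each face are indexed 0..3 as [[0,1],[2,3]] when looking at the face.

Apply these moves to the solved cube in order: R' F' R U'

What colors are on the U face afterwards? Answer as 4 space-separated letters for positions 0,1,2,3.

Answer: W G W R

Derivation:
After move 1 (R'): R=RRRR U=WBWB F=GWGW D=YGYG B=YBYB
After move 2 (F'): F=WWGG U=WBRR R=GRYR D=OOYG L=OBOW
After move 3 (R): R=YGRR U=WWRG F=WOGG D=OYYY B=RBBB
After move 4 (U'): U=WGWR F=OBGG R=WORR B=YGBB L=RBOW
Query: U face = WGWR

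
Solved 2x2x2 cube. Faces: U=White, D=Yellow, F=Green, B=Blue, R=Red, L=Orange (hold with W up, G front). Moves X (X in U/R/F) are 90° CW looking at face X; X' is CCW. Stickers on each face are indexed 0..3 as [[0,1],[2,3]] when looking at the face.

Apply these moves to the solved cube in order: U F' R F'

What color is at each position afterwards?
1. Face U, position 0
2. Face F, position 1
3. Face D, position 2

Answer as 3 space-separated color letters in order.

Answer: W Y Y

Derivation:
After move 1 (U): U=WWWW F=RRGG R=BBRR B=OOBB L=GGOO
After move 2 (F'): F=RGRG U=WWBR R=YBYR D=GOYY L=GWOW
After move 3 (R): R=YYRB U=WGBG F=RORY D=GBYO B=ROWB
After move 4 (F'): F=OYRR U=WGYR R=BYGB D=WWYO L=GGOB
Query 1: U[0] = W
Query 2: F[1] = Y
Query 3: D[2] = Y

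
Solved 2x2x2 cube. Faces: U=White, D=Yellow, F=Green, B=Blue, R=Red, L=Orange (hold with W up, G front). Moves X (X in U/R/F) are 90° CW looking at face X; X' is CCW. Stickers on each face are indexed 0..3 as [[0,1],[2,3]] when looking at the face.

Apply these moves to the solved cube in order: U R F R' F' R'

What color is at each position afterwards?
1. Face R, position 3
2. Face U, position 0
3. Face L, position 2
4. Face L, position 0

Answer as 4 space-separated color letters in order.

Answer: R W O G

Derivation:
After move 1 (U): U=WWWW F=RRGG R=BBRR B=OOBB L=GGOO
After move 2 (R): R=RBRB U=WRWG F=RYGY D=YBYO B=WOWB
After move 3 (F): F=GRYY U=WROG R=WBGB D=RRYO L=GYOB
After move 4 (R'): R=BBWG U=WWOW F=GRYG D=RRYY B=OORB
After move 5 (F'): F=RGGY U=WWBW R=RBRG D=YBYY L=GWOO
After move 6 (R'): R=BGRR U=WRBO F=RWGW D=YGYY B=YOBB
Query 1: R[3] = R
Query 2: U[0] = W
Query 3: L[2] = O
Query 4: L[0] = G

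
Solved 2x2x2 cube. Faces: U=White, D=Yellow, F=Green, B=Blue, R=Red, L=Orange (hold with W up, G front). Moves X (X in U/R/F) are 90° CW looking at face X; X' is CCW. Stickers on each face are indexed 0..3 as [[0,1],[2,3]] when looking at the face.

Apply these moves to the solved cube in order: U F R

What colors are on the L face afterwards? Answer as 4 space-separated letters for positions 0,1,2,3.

Answer: G Y O Y

Derivation:
After move 1 (U): U=WWWW F=RRGG R=BBRR B=OOBB L=GGOO
After move 2 (F): F=GRGR U=WWOG R=WBWR D=RBYY L=GYOY
After move 3 (R): R=WWRB U=WROR F=GBGY D=RBYO B=GOWB
Query: L face = GYOY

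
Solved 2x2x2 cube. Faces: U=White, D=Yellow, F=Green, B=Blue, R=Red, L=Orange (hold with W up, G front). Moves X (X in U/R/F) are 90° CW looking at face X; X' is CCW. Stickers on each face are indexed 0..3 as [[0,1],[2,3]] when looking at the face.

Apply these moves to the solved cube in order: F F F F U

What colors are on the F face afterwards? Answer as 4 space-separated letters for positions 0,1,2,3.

After move 1 (F): F=GGGG U=WWOO R=WRWR D=RRYY L=OYOY
After move 2 (F): F=GGGG U=WWYY R=OROR D=WWYY L=OROR
After move 3 (F): F=GGGG U=WWRR R=YRYR D=OOYY L=OWOW
After move 4 (F): F=GGGG U=WWWW R=RRRR D=YYYY L=OOOO
After move 5 (U): U=WWWW F=RRGG R=BBRR B=OOBB L=GGOO
Query: F face = RRGG

Answer: R R G G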